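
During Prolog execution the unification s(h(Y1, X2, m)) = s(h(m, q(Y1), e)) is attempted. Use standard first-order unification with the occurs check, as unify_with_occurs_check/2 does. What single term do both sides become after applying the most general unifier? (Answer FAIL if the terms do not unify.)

FAIL

Decompose s/1: h(Y1, X2, m) = h(m, q(Y1), e).
Decompose h/3: Y1 = m,  X2 = q(Y1),  m = e.
Bind Y1 := m; substituting into the one remaining equation that mentions Y1 gives: X2 = q(m).
Bind X2 := q(m); no other remaining equation mentions X2.
Clash: constants m and e differ; no unifier exists.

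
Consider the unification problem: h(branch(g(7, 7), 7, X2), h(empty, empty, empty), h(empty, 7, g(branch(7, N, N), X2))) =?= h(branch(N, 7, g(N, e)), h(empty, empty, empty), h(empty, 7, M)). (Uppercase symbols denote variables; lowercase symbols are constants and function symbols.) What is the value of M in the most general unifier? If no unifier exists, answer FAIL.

g(branch(7, g(7, 7), g(7, 7)), g(g(7, 7), e))

Decompose h/3: branch(g(7, 7), 7, X2) =?= branch(N, 7, g(N, e)),  h(empty, empty, empty) =?= h(empty, empty, empty),  h(empty, 7, g(branch(7, N, N), X2)) =?= h(empty, 7, M).
Decompose branch/3: g(7, 7) =?= N,  7 =?= 7,  X2 =?= g(N, e).
Bind N := g(7, 7); substituting into the 2 remaining equations that mention N gives: X2 =?= g(g(7, 7), e),  h(empty, 7, g(branch(7, g(7, 7), g(7, 7)), X2)) =?= h(empty, 7, M).
Delete trivial equation 7 =?= 7.
Bind X2 := g(g(7, 7), e); substituting into the one remaining equation that mentions X2 gives: h(empty, 7, g(branch(7, g(7, 7), g(7, 7)), g(g(7, 7), e))) =?= h(empty, 7, M).
Delete trivial equation h(empty, empty, empty) =?= h(empty, empty, empty).
Decompose h/3: empty =?= empty,  7 =?= 7,  g(branch(7, g(7, 7), g(7, 7)), g(g(7, 7), e)) =?= M.
Delete trivial equation empty =?= empty.
Delete trivial equation 7 =?= 7.
Bind M := g(branch(7, g(7, 7), g(7, 7)), g(g(7, 7), e)).
MGU = { N -> g(7, 7), X2 -> g(g(7, 7), e), M -> g(branch(7, g(7, 7), g(7, 7)), g(g(7, 7), e)) }, so M -> g(branch(7, g(7, 7), g(7, 7)), g(g(7, 7), e)).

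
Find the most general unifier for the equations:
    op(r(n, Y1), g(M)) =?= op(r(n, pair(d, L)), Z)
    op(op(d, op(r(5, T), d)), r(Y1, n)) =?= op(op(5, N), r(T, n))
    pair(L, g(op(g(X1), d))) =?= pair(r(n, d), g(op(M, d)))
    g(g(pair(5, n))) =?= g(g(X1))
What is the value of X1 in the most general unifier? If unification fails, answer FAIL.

Decompose op/2: r(n, Y1) =?= r(n, pair(d, L)),  g(M) =?= Z.
Decompose r/2: n =?= n,  Y1 =?= pair(d, L).
Delete trivial equation n =?= n.
Bind Y1 := pair(d, L); substituting into the one remaining equation that mentions Y1 gives: op(op(d, op(r(5, T), d)), r(pair(d, L), n)) =?= op(op(5, N), r(T, n)).
Bind Z := g(M); no other remaining equation mentions Z.
Decompose op/2: op(d, op(r(5, T), d)) =?= op(5, N),  r(pair(d, L), n) =?= r(T, n).
Decompose op/2: d =?= 5,  op(r(5, T), d) =?= N.
Clash: constants d and 5 differ; no unifier exists.

FAIL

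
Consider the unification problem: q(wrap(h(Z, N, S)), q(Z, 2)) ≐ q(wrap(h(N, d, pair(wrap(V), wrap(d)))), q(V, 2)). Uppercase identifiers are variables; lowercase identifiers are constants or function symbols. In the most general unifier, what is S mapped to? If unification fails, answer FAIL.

pair(wrap(d), wrap(d))

Decompose q/2: wrap(h(Z, N, S)) ≐ wrap(h(N, d, pair(wrap(V), wrap(d)))),  q(Z, 2) ≐ q(V, 2).
Decompose wrap/1: h(Z, N, S) ≐ h(N, d, pair(wrap(V), wrap(d))).
Decompose h/3: Z ≐ N,  N ≐ d,  S ≐ pair(wrap(V), wrap(d)).
Bind Z := N; substituting into the one remaining equation that mentions Z gives: q(N, 2) ≐ q(V, 2).
Bind N := d; substituting into the one remaining equation that mentions N gives: q(d, 2) ≐ q(V, 2). Substituting into the earlier binding gives Z := d.
Bind S := pair(wrap(V), wrap(d)); no other remaining equation mentions S.
Decompose q/2: d ≐ V,  2 ≐ 2.
Bind V := d; no other remaining equation mentions V. Substituting into the earlier binding gives S := pair(wrap(d), wrap(d)).
Delete trivial equation 2 ≐ 2.
MGU = { Z ↦ d, N ↦ d, S ↦ pair(wrap(d), wrap(d)), V ↦ d }, so S ↦ pair(wrap(d), wrap(d)).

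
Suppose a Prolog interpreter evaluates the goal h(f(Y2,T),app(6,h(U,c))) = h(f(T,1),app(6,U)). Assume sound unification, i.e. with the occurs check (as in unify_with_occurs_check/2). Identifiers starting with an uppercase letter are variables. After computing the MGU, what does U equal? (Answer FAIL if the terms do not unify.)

FAIL

Decompose h/2: f(Y2,T) = f(T,1),  app(6,h(U,c)) = app(6,U).
Decompose f/2: Y2 = T,  T = 1.
Bind Y2 := T; no other remaining equation mentions Y2.
Bind T := 1; no other remaining equation mentions T. Substituting into the earlier binding gives Y2 := 1.
Decompose app/2: 6 = 6,  h(U,c) = U.
Delete trivial equation 6 = 6.
Occurs check fails: U occurs in h(U,c); the equation U = h(U,c) has no finite solution.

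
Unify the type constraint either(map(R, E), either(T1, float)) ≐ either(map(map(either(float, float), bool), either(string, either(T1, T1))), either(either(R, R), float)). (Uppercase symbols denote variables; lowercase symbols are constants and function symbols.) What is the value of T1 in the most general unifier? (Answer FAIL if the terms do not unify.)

Decompose either/2: map(R, E) ≐ map(map(either(float, float), bool), either(string, either(T1, T1))),  either(T1, float) ≐ either(either(R, R), float).
Decompose map/2: R ≐ map(either(float, float), bool),  E ≐ either(string, either(T1, T1)).
Bind R := map(either(float, float), bool); substituting into the one remaining equation that mentions R gives: either(T1, float) ≐ either(either(map(either(float, float), bool), map(either(float, float), bool)), float).
Bind E := either(string, either(T1, T1)); no other remaining equation mentions E.
Decompose either/2: T1 ≐ either(map(either(float, float), bool), map(either(float, float), bool)),  float ≐ float.
Bind T1 := either(map(either(float, float), bool), map(either(float, float), bool)); no other remaining equation mentions T1. Substituting into the earlier binding gives E := either(string, either(either(map(either(float, float), bool), map(either(float, float), bool)), either(map(either(float, float), bool), map(either(float, float), bool)))).
Delete trivial equation float ≐ float.
MGU = { R := map(either(float, float), bool), E := either(string, either(either(map(either(float, float), bool), map(either(float, float), bool)), either(map(either(float, float), bool), map(either(float, float), bool)))), T1 := either(map(either(float, float), bool), map(either(float, float), bool)) }, so T1 := either(map(either(float, float), bool), map(either(float, float), bool)).

either(map(either(float, float), bool), map(either(float, float), bool))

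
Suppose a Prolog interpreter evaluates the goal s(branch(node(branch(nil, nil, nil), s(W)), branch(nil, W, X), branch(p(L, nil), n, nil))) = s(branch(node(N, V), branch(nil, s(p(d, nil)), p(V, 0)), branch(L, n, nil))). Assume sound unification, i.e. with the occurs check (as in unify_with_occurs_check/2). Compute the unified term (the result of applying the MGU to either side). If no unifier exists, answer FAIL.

FAIL

Decompose s/1: branch(node(branch(nil, nil, nil), s(W)), branch(nil, W, X), branch(p(L, nil), n, nil)) = branch(node(N, V), branch(nil, s(p(d, nil)), p(V, 0)), branch(L, n, nil)).
Decompose branch/3: node(branch(nil, nil, nil), s(W)) = node(N, V),  branch(nil, W, X) = branch(nil, s(p(d, nil)), p(V, 0)),  branch(p(L, nil), n, nil) = branch(L, n, nil).
Decompose node/2: branch(nil, nil, nil) = N,  s(W) = V.
Bind N := branch(nil, nil, nil); no other remaining equation mentions N.
Bind V := s(W); substituting into the one remaining equation that mentions V gives: branch(nil, W, X) = branch(nil, s(p(d, nil)), p(s(W), 0)).
Decompose branch/3: nil = nil,  W = s(p(d, nil)),  X = p(s(W), 0).
Delete trivial equation nil = nil.
Bind W := s(p(d, nil)); substituting into the one remaining equation that mentions W gives: X = p(s(s(p(d, nil))), 0). Substituting into the earlier binding gives V := s(s(p(d, nil))).
Bind X := p(s(s(p(d, nil))), 0); no other remaining equation mentions X.
Decompose branch/3: p(L, nil) = L,  n = n,  nil = nil.
Occurs check fails: L occurs in p(L, nil); the equation L = p(L, nil) has no finite solution.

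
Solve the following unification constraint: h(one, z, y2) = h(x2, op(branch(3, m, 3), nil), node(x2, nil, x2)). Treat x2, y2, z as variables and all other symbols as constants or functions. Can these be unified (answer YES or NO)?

YES

Decompose h/3: one = x2,  z = op(branch(3, m, 3), nil),  y2 = node(x2, nil, x2).
Bind x2 := one; substituting into the one remaining equation that mentions x2 gives: y2 = node(one, nil, one).
Bind z := op(branch(3, m, 3), nil); no other remaining equation mentions z.
Bind y2 := node(one, nil, one).
No equations remain and no clash or occurs-check failure arose, so a unifier exists.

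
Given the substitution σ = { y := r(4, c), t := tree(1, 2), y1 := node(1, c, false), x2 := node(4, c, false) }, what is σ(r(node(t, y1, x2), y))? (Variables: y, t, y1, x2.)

r(node(tree(1, 2), node(1, c, false), node(4, c, false)), r(4, c))

Replace each occurrence of y with r(4, c).
Replace each occurrence of t with tree(1, 2).
Replace each occurrence of y1 with node(1, c, false).
Replace each occurrence of x2 with node(4, c, false).
Result: r(node(tree(1, 2), node(1, c, false), node(4, c, false)), r(4, c)).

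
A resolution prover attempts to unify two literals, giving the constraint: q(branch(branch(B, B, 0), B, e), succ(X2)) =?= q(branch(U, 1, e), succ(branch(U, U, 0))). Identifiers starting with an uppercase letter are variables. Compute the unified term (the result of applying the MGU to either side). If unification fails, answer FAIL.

q(branch(branch(1, 1, 0), 1, e), succ(branch(branch(1, 1, 0), branch(1, 1, 0), 0)))

Decompose q/2: branch(branch(B, B, 0), B, e) =?= branch(U, 1, e),  succ(X2) =?= succ(branch(U, U, 0)).
Decompose branch/3: branch(B, B, 0) =?= U,  B =?= 1,  e =?= e.
Bind U := branch(B, B, 0); substituting into the one remaining equation that mentions U gives: succ(X2) =?= succ(branch(branch(B, B, 0), branch(B, B, 0), 0)).
Bind B := 1; substituting into the one remaining equation that mentions B gives: succ(X2) =?= succ(branch(branch(1, 1, 0), branch(1, 1, 0), 0)). Substituting into the earlier binding gives U := branch(1, 1, 0).
Delete trivial equation e =?= e.
Decompose succ/1: X2 =?= branch(branch(1, 1, 0), branch(1, 1, 0), 0).
Bind X2 := branch(branch(1, 1, 0), branch(1, 1, 0), 0).
Applying the MGU to either side gives q(branch(branch(1, 1, 0), 1, e), succ(branch(branch(1, 1, 0), branch(1, 1, 0), 0))).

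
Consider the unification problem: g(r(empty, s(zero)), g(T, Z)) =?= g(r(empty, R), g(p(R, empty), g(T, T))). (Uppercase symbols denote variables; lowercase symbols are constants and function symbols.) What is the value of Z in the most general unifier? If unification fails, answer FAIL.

Decompose g/2: r(empty, s(zero)) =?= r(empty, R),  g(T, Z) =?= g(p(R, empty), g(T, T)).
Decompose r/2: empty =?= empty,  s(zero) =?= R.
Delete trivial equation empty =?= empty.
Bind R := s(zero); substituting into the remaining equation gives: g(T, Z) =?= g(p(s(zero), empty), g(T, T)).
Decompose g/2: T =?= p(s(zero), empty),  Z =?= g(T, T).
Bind T := p(s(zero), empty); substituting into the remaining equation gives: Z =?= g(p(s(zero), empty), p(s(zero), empty)).
Bind Z := g(p(s(zero), empty), p(s(zero), empty)).
MGU = { R ↦ s(zero), T ↦ p(s(zero), empty), Z ↦ g(p(s(zero), empty), p(s(zero), empty)) }, so Z ↦ g(p(s(zero), empty), p(s(zero), empty)).

g(p(s(zero), empty), p(s(zero), empty))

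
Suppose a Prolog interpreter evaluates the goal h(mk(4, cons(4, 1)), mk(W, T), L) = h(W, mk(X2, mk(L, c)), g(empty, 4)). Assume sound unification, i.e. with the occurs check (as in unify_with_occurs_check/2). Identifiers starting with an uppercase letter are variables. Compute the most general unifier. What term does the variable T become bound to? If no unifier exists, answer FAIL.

mk(g(empty, 4), c)

Decompose h/3: mk(4, cons(4, 1)) = W,  mk(W, T) = mk(X2, mk(L, c)),  L = g(empty, 4).
Bind W := mk(4, cons(4, 1)); substituting into the one remaining equation that mentions W gives: mk(mk(4, cons(4, 1)), T) = mk(X2, mk(L, c)).
Decompose mk/2: mk(4, cons(4, 1)) = X2,  T = mk(L, c).
Bind X2 := mk(4, cons(4, 1)); no other remaining equation mentions X2.
Bind T := mk(L, c); no other remaining equation mentions T.
Bind L := g(empty, 4). Substituting into the earlier binding gives T := mk(g(empty, 4), c).
MGU = { W ↦ mk(4, cons(4, 1)), X2 ↦ mk(4, cons(4, 1)), T ↦ mk(g(empty, 4), c), L ↦ g(empty, 4) }, so T ↦ mk(g(empty, 4), c).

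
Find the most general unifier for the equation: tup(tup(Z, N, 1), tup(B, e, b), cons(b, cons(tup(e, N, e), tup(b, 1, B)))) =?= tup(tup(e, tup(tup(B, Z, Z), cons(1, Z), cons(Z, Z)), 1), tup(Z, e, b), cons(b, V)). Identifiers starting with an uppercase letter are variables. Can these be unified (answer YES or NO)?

YES

Decompose tup/3: tup(Z, N, 1) =?= tup(e, tup(tup(B, Z, Z), cons(1, Z), cons(Z, Z)), 1),  tup(B, e, b) =?= tup(Z, e, b),  cons(b, cons(tup(e, N, e), tup(b, 1, B))) =?= cons(b, V).
Decompose tup/3: Z =?= e,  N =?= tup(tup(B, Z, Z), cons(1, Z), cons(Z, Z)),  1 =?= 1.
Bind Z := e; substituting into the 2 remaining equations that mention Z gives: N =?= tup(tup(B, e, e), cons(1, e), cons(e, e)),  tup(B, e, b) =?= tup(e, e, b).
Bind N := tup(tup(B, e, e), cons(1, e), cons(e, e)); substituting into the one remaining equation that mentions N gives: cons(b, cons(tup(e, tup(tup(B, e, e), cons(1, e), cons(e, e)), e), tup(b, 1, B))) =?= cons(b, V).
Delete trivial equation 1 =?= 1.
Decompose tup/3: B =?= e,  e =?= e,  b =?= b.
Bind B := e; substituting into the one remaining equation that mentions B gives: cons(b, cons(tup(e, tup(tup(e, e, e), cons(1, e), cons(e, e)), e), tup(b, 1, e))) =?= cons(b, V). Substituting into the earlier binding gives N := tup(tup(e, e, e), cons(1, e), cons(e, e)).
Delete trivial equation e =?= e.
Delete trivial equation b =?= b.
Decompose cons/2: b =?= b,  cons(tup(e, tup(tup(e, e, e), cons(1, e), cons(e, e)), e), tup(b, 1, e)) =?= V.
Delete trivial equation b =?= b.
Bind V := cons(tup(e, tup(tup(e, e, e), cons(1, e), cons(e, e)), e), tup(b, 1, e)).
No equations remain and no clash or occurs-check failure arose, so a unifier exists.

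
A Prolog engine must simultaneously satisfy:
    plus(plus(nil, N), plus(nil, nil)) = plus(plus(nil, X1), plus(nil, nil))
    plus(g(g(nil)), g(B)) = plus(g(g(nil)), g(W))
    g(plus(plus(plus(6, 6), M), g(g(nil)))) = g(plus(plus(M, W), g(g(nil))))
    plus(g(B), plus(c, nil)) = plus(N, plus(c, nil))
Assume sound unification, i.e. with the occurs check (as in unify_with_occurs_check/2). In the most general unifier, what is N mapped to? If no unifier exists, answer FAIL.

g(plus(6, 6))

Decompose plus/2: plus(nil, N) = plus(nil, X1),  plus(nil, nil) = plus(nil, nil).
Decompose plus/2: nil = nil,  N = X1.
Delete trivial equation nil = nil.
Bind N := X1; substituting into the one remaining equation that mentions N gives: plus(g(B), plus(c, nil)) = plus(X1, plus(c, nil)).
Delete trivial equation plus(nil, nil) = plus(nil, nil).
Decompose plus/2: g(g(nil)) = g(g(nil)),  g(B) = g(W).
Delete trivial equation g(g(nil)) = g(g(nil)).
Decompose g/1: B = W.
Bind B := W; substituting into the one remaining equation that mentions B gives: plus(g(W), plus(c, nil)) = plus(X1, plus(c, nil)).
Decompose g/1: plus(plus(plus(6, 6), M), g(g(nil))) = plus(plus(M, W), g(g(nil))).
Decompose plus/2: plus(plus(6, 6), M) = plus(M, W),  g(g(nil)) = g(g(nil)).
Decompose plus/2: plus(6, 6) = M,  M = W.
Bind M := plus(6, 6); substituting into the one remaining equation that mentions M gives: plus(6, 6) = W.
Bind W := plus(6, 6); substituting into the one remaining equation that mentions W gives: plus(g(plus(6, 6)), plus(c, nil)) = plus(X1, plus(c, nil)). Substituting into the earlier binding gives B := plus(6, 6).
Delete trivial equation g(g(nil)) = g(g(nil)).
Decompose plus/2: g(plus(6, 6)) = X1,  plus(c, nil) = plus(c, nil).
Bind X1 := g(plus(6, 6)); no other remaining equation mentions X1. Substituting into the earlier binding gives N := g(plus(6, 6)).
Delete trivial equation plus(c, nil) = plus(c, nil).
MGU = { N ↦ g(plus(6, 6)), B ↦ plus(6, 6), M ↦ plus(6, 6), W ↦ plus(6, 6), X1 ↦ g(plus(6, 6)) }, so N ↦ g(plus(6, 6)).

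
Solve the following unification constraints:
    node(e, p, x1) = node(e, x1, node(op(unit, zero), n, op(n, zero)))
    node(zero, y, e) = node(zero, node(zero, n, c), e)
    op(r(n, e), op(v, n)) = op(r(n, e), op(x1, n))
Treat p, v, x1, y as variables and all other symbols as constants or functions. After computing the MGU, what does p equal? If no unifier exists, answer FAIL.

Decompose node/3: e = e,  p = x1,  x1 = node(op(unit, zero), n, op(n, zero)).
Delete trivial equation e = e.
Bind p := x1; no other remaining equation mentions p.
Bind x1 := node(op(unit, zero), n, op(n, zero)); substituting into the one remaining equation that mentions x1 gives: op(r(n, e), op(v, n)) = op(r(n, e), op(node(op(unit, zero), n, op(n, zero)), n)). Substituting into the earlier binding gives p := node(op(unit, zero), n, op(n, zero)).
Decompose node/3: zero = zero,  y = node(zero, n, c),  e = e.
Delete trivial equation zero = zero.
Bind y := node(zero, n, c); no other remaining equation mentions y.
Delete trivial equation e = e.
Decompose op/2: r(n, e) = r(n, e),  op(v, n) = op(node(op(unit, zero), n, op(n, zero)), n).
Delete trivial equation r(n, e) = r(n, e).
Decompose op/2: v = node(op(unit, zero), n, op(n, zero)),  n = n.
Bind v := node(op(unit, zero), n, op(n, zero)); no other remaining equation mentions v.
Delete trivial equation n = n.
MGU = { p := node(op(unit, zero), n, op(n, zero)), x1 := node(op(unit, zero), n, op(n, zero)), y := node(zero, n, c), v := node(op(unit, zero), n, op(n, zero)) }, so p := node(op(unit, zero), n, op(n, zero)).

node(op(unit, zero), n, op(n, zero))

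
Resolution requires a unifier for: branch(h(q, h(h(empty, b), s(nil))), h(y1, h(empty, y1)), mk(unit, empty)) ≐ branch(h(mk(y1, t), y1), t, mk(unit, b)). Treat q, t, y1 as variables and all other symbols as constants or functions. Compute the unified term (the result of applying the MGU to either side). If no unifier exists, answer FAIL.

FAIL

Decompose branch/3: h(q, h(h(empty, b), s(nil))) ≐ h(mk(y1, t), y1),  h(y1, h(empty, y1)) ≐ t,  mk(unit, empty) ≐ mk(unit, b).
Decompose h/2: q ≐ mk(y1, t),  h(h(empty, b), s(nil)) ≐ y1.
Bind q := mk(y1, t); no other remaining equation mentions q.
Bind y1 := h(h(empty, b), s(nil)); substituting into the one remaining equation that mentions y1 gives: h(h(h(empty, b), s(nil)), h(empty, h(h(empty, b), s(nil)))) ≐ t. Substituting into the earlier binding gives q := mk(h(h(empty, b), s(nil)), t).
Bind t := h(h(h(empty, b), s(nil)), h(empty, h(h(empty, b), s(nil)))); no other remaining equation mentions t. Substituting into the earlier binding gives q := mk(h(h(empty, b), s(nil)), h(h(h(empty, b), s(nil)), h(empty, h(h(empty, b), s(nil))))).
Decompose mk/2: unit ≐ unit,  empty ≐ b.
Delete trivial equation unit ≐ unit.
Clash: constants empty and b differ; no unifier exists.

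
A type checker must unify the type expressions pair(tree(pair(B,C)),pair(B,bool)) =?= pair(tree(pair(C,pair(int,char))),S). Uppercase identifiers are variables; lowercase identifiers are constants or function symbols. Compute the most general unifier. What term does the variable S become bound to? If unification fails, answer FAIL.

pair(pair(int,char),bool)

Decompose pair/2: tree(pair(B,C)) =?= tree(pair(C,pair(int,char))),  pair(B,bool) =?= S.
Decompose tree/1: pair(B,C) =?= pair(C,pair(int,char)).
Decompose pair/2: B =?= C,  C =?= pair(int,char).
Bind B := C; substituting into the one remaining equation that mentions B gives: pair(C,bool) =?= S.
Bind C := pair(int,char); substituting into the remaining equation gives: pair(pair(int,char),bool) =?= S. Substituting into the earlier binding gives B := pair(int,char).
Bind S := pair(pair(int,char),bool).
MGU = { B -> pair(int,char), C -> pair(int,char), S -> pair(pair(int,char),bool) }, so S -> pair(pair(int,char),bool).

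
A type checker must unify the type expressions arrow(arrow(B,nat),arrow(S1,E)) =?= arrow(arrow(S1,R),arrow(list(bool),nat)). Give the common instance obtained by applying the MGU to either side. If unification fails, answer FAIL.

arrow(arrow(list(bool),nat),arrow(list(bool),nat))

Decompose arrow/2: arrow(B,nat) =?= arrow(S1,R),  arrow(S1,E) =?= arrow(list(bool),nat).
Decompose arrow/2: B =?= S1,  nat =?= R.
Bind B := S1; no other remaining equation mentions B.
Bind R := nat; no other remaining equation mentions R.
Decompose arrow/2: S1 =?= list(bool),  E =?= nat.
Bind S1 := list(bool); no other remaining equation mentions S1. Substituting into the earlier binding gives B := list(bool).
Bind E := nat.
Applying the MGU to either side gives arrow(arrow(list(bool),nat),arrow(list(bool),nat)).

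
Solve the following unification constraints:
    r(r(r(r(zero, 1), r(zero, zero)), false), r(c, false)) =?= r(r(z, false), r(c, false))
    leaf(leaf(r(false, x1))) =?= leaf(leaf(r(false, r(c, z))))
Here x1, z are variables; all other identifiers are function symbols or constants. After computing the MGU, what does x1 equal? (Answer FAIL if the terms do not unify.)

Decompose r/2: r(r(r(zero, 1), r(zero, zero)), false) =?= r(z, false),  r(c, false) =?= r(c, false).
Decompose r/2: r(r(zero, 1), r(zero, zero)) =?= z,  false =?= false.
Bind z := r(r(zero, 1), r(zero, zero)); substituting into the one remaining equation that mentions z gives: leaf(leaf(r(false, x1))) =?= leaf(leaf(r(false, r(c, r(r(zero, 1), r(zero, zero)))))).
Delete trivial equation false =?= false.
Delete trivial equation r(c, false) =?= r(c, false).
Decompose leaf/1: leaf(r(false, x1)) =?= leaf(r(false, r(c, r(r(zero, 1), r(zero, zero))))).
Decompose leaf/1: r(false, x1) =?= r(false, r(c, r(r(zero, 1), r(zero, zero)))).
Decompose r/2: false =?= false,  x1 =?= r(c, r(r(zero, 1), r(zero, zero))).
Delete trivial equation false =?= false.
Bind x1 := r(c, r(r(zero, 1), r(zero, zero))).
MGU = { z := r(r(zero, 1), r(zero, zero)), x1 := r(c, r(r(zero, 1), r(zero, zero))) }, so x1 := r(c, r(r(zero, 1), r(zero, zero))).

r(c, r(r(zero, 1), r(zero, zero)))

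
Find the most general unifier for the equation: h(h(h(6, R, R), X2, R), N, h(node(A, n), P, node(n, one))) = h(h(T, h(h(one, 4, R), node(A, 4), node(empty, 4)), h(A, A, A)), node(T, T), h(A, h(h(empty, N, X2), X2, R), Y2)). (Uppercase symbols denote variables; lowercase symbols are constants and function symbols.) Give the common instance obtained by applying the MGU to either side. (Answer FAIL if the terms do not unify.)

Decompose h/3: h(h(6, R, R), X2, R) = h(T, h(h(one, 4, R), node(A, 4), node(empty, 4)), h(A, A, A)),  N = node(T, T),  h(node(A, n), P, node(n, one)) = h(A, h(h(empty, N, X2), X2, R), Y2).
Decompose h/3: h(6, R, R) = T,  X2 = h(h(one, 4, R), node(A, 4), node(empty, 4)),  R = h(A, A, A).
Bind T := h(6, R, R); substituting into the one remaining equation that mentions T gives: N = node(h(6, R, R), h(6, R, R)).
Bind X2 := h(h(one, 4, R), node(A, 4), node(empty, 4)); substituting into the one remaining equation that mentions X2 gives: h(node(A, n), P, node(n, one)) = h(A, h(h(empty, N, h(h(one, 4, R), node(A, 4), node(empty, 4))), h(h(one, 4, R), node(A, 4), node(empty, 4)), R), Y2).
Bind R := h(A, A, A); substituting into the remaining equations gives: N = node(h(6, h(A, A, A), h(A, A, A)), h(6, h(A, A, A), h(A, A, A))),  h(node(A, n), P, node(n, one)) = h(A, h(h(empty, N, h(h(one, 4, h(A, A, A)), node(A, 4), node(empty, 4))), h(h(one, 4, h(A, A, A)), node(A, 4), node(empty, 4)), h(A, A, A)), Y2). Substituting into the earlier bindings gives T := h(6, h(A, A, A), h(A, A, A)), X2 := h(h(one, 4, h(A, A, A)), node(A, 4), node(empty, 4)).
Bind N := node(h(6, h(A, A, A), h(A, A, A)), h(6, h(A, A, A), h(A, A, A))); substituting into the remaining equation gives: h(node(A, n), P, node(n, one)) = h(A, h(h(empty, node(h(6, h(A, A, A), h(A, A, A)), h(6, h(A, A, A), h(A, A, A))), h(h(one, 4, h(A, A, A)), node(A, 4), node(empty, 4))), h(h(one, 4, h(A, A, A)), node(A, 4), node(empty, 4)), h(A, A, A)), Y2).
Decompose h/3: node(A, n) = A,  P = h(h(empty, node(h(6, h(A, A, A), h(A, A, A)), h(6, h(A, A, A), h(A, A, A))), h(h(one, 4, h(A, A, A)), node(A, 4), node(empty, 4))), h(h(one, 4, h(A, A, A)), node(A, 4), node(empty, 4)), h(A, A, A)),  node(n, one) = Y2.
Occurs check fails: A occurs in node(A, n); the equation A = node(A, n) has no finite solution.

FAIL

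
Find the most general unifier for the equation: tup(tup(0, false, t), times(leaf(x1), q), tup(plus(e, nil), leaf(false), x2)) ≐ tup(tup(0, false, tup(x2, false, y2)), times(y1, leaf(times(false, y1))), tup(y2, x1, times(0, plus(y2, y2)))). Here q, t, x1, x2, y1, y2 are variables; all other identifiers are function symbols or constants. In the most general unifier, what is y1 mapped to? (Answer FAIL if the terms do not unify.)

leaf(leaf(false))

Decompose tup/3: tup(0, false, t) ≐ tup(0, false, tup(x2, false, y2)),  times(leaf(x1), q) ≐ times(y1, leaf(times(false, y1))),  tup(plus(e, nil), leaf(false), x2) ≐ tup(y2, x1, times(0, plus(y2, y2))).
Decompose tup/3: 0 ≐ 0,  false ≐ false,  t ≐ tup(x2, false, y2).
Delete trivial equation 0 ≐ 0.
Delete trivial equation false ≐ false.
Bind t := tup(x2, false, y2); no other remaining equation mentions t.
Decompose times/2: leaf(x1) ≐ y1,  q ≐ leaf(times(false, y1)).
Bind y1 := leaf(x1); substituting into the one remaining equation that mentions y1 gives: q ≐ leaf(times(false, leaf(x1))).
Bind q := leaf(times(false, leaf(x1))); no other remaining equation mentions q.
Decompose tup/3: plus(e, nil) ≐ y2,  leaf(false) ≐ x1,  x2 ≐ times(0, plus(y2, y2)).
Bind y2 := plus(e, nil); substituting into the one remaining equation that mentions y2 gives: x2 ≐ times(0, plus(plus(e, nil), plus(e, nil))). Substituting into the earlier binding gives t := tup(x2, false, plus(e, nil)).
Bind x1 := leaf(false); no other remaining equation mentions x1. Substituting into the earlier bindings gives y1 := leaf(leaf(false)), q := leaf(times(false, leaf(leaf(false)))).
Bind x2 := times(0, plus(plus(e, nil), plus(e, nil))). Substituting into the earlier binding gives t := tup(times(0, plus(plus(e, nil), plus(e, nil))), false, plus(e, nil)).
MGU = { t ↦ tup(times(0, plus(plus(e, nil), plus(e, nil))), false, plus(e, nil)), y1 ↦ leaf(leaf(false)), q ↦ leaf(times(false, leaf(leaf(false)))), y2 ↦ plus(e, nil), x1 ↦ leaf(false), x2 ↦ times(0, plus(plus(e, nil), plus(e, nil))) }, so y1 ↦ leaf(leaf(false)).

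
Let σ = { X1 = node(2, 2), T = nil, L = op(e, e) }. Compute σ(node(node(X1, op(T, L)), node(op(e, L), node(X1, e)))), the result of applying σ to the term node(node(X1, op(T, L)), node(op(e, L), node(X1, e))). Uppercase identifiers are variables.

node(node(node(2, 2), op(nil, op(e, e))), node(op(e, op(e, e)), node(node(2, 2), e)))

Replace each occurrence of X1 with node(2, 2).
Replace each occurrence of T with nil.
Replace each occurrence of L with op(e, e).
Result: node(node(node(2, 2), op(nil, op(e, e))), node(op(e, op(e, e)), node(node(2, 2), e))).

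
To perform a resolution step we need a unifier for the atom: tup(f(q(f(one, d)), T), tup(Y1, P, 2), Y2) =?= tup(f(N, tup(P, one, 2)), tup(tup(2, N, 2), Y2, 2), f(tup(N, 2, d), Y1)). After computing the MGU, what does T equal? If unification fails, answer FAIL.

tup(f(tup(q(f(one, d)), 2, d), tup(2, q(f(one, d)), 2)), one, 2)

Decompose tup/3: f(q(f(one, d)), T) =?= f(N, tup(P, one, 2)),  tup(Y1, P, 2) =?= tup(tup(2, N, 2), Y2, 2),  Y2 =?= f(tup(N, 2, d), Y1).
Decompose f/2: q(f(one, d)) =?= N,  T =?= tup(P, one, 2).
Bind N := q(f(one, d)); substituting into the 2 remaining equations that mention N gives: tup(Y1, P, 2) =?= tup(tup(2, q(f(one, d)), 2), Y2, 2),  Y2 =?= f(tup(q(f(one, d)), 2, d), Y1).
Bind T := tup(P, one, 2); no other remaining equation mentions T.
Decompose tup/3: Y1 =?= tup(2, q(f(one, d)), 2),  P =?= Y2,  2 =?= 2.
Bind Y1 := tup(2, q(f(one, d)), 2); substituting into the one remaining equation that mentions Y1 gives: Y2 =?= f(tup(q(f(one, d)), 2, d), tup(2, q(f(one, d)), 2)).
Bind P := Y2; no other remaining equation mentions P. Substituting into the earlier binding gives T := tup(Y2, one, 2).
Delete trivial equation 2 =?= 2.
Bind Y2 := f(tup(q(f(one, d)), 2, d), tup(2, q(f(one, d)), 2)). Substituting into the earlier bindings gives T := tup(f(tup(q(f(one, d)), 2, d), tup(2, q(f(one, d)), 2)), one, 2), P := f(tup(q(f(one, d)), 2, d), tup(2, q(f(one, d)), 2)).
MGU = { N -> q(f(one, d)), T -> tup(f(tup(q(f(one, d)), 2, d), tup(2, q(f(one, d)), 2)), one, 2), Y1 -> tup(2, q(f(one, d)), 2), P -> f(tup(q(f(one, d)), 2, d), tup(2, q(f(one, d)), 2)), Y2 -> f(tup(q(f(one, d)), 2, d), tup(2, q(f(one, d)), 2)) }, so T -> tup(f(tup(q(f(one, d)), 2, d), tup(2, q(f(one, d)), 2)), one, 2).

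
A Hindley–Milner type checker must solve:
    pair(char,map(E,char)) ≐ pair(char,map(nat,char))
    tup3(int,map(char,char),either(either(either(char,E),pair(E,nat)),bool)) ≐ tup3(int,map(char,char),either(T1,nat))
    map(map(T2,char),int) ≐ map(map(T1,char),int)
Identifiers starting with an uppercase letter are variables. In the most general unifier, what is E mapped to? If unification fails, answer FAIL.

Decompose pair/2: char ≐ char,  map(E,char) ≐ map(nat,char).
Delete trivial equation char ≐ char.
Decompose map/2: E ≐ nat,  char ≐ char.
Bind E := nat; substituting into the one remaining equation that mentions E gives: tup3(int,map(char,char),either(either(either(char,nat),pair(nat,nat)),bool)) ≐ tup3(int,map(char,char),either(T1,nat)).
Delete trivial equation char ≐ char.
Decompose tup3/3: int ≐ int,  map(char,char) ≐ map(char,char),  either(either(either(char,nat),pair(nat,nat)),bool) ≐ either(T1,nat).
Delete trivial equation int ≐ int.
Delete trivial equation map(char,char) ≐ map(char,char).
Decompose either/2: either(either(char,nat),pair(nat,nat)) ≐ T1,  bool ≐ nat.
Bind T1 := either(either(char,nat),pair(nat,nat)); substituting into the one remaining equation that mentions T1 gives: map(map(T2,char),int) ≐ map(map(either(either(char,nat),pair(nat,nat)),char),int).
Clash: constants bool and nat differ; no unifier exists.

FAIL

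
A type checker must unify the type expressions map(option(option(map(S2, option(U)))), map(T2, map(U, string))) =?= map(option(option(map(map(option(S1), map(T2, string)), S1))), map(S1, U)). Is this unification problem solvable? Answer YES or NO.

NO

Decompose map/2: option(option(map(S2, option(U)))) =?= option(option(map(map(option(S1), map(T2, string)), S1))),  map(T2, map(U, string)) =?= map(S1, U).
Decompose option/1: option(map(S2, option(U))) =?= option(map(map(option(S1), map(T2, string)), S1)).
Decompose option/1: map(S2, option(U)) =?= map(map(option(S1), map(T2, string)), S1).
Decompose map/2: S2 =?= map(option(S1), map(T2, string)),  option(U) =?= S1.
Bind S2 := map(option(S1), map(T2, string)); no other remaining equation mentions S2.
Bind S1 := option(U); substituting into the remaining equation gives: map(T2, map(U, string)) =?= map(option(U), U). Substituting into the earlier binding gives S2 := map(option(option(U)), map(T2, string)).
Decompose map/2: T2 =?= option(U),  map(U, string) =?= U.
Bind T2 := option(U); no other remaining equation mentions T2. Substituting into the earlier binding gives S2 := map(option(option(U)), map(option(U), string)).
Occurs check fails: U occurs in map(U, string); the equation U =?= map(U, string) has no finite solution.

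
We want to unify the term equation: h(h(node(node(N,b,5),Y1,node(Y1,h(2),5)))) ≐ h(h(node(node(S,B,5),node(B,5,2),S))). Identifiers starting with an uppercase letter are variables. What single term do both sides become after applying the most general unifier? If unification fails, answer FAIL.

Decompose h/1: h(node(node(N,b,5),Y1,node(Y1,h(2),5))) ≐ h(node(node(S,B,5),node(B,5,2),S)).
Decompose h/1: node(node(N,b,5),Y1,node(Y1,h(2),5)) ≐ node(node(S,B,5),node(B,5,2),S).
Decompose node/3: node(N,b,5) ≐ node(S,B,5),  Y1 ≐ node(B,5,2),  node(Y1,h(2),5) ≐ S.
Decompose node/3: N ≐ S,  b ≐ B,  5 ≐ 5.
Bind N := S; no other remaining equation mentions N.
Bind B := b; substituting into the one remaining equation that mentions B gives: Y1 ≐ node(b,5,2).
Delete trivial equation 5 ≐ 5.
Bind Y1 := node(b,5,2); substituting into the remaining equation gives: node(node(b,5,2),h(2),5) ≐ S.
Bind S := node(node(b,5,2),h(2),5). Substituting into the earlier binding gives N := node(node(b,5,2),h(2),5).
Applying the MGU to either side gives h(h(node(node(node(node(b,5,2),h(2),5),b,5),node(b,5,2),node(node(b,5,2),h(2),5)))).

h(h(node(node(node(node(b,5,2),h(2),5),b,5),node(b,5,2),node(node(b,5,2),h(2),5))))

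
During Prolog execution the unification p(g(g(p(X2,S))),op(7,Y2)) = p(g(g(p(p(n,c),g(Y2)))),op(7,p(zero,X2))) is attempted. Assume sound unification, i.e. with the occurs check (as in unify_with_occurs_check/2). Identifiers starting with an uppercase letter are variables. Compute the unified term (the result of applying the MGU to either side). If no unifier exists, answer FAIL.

p(g(g(p(p(n,c),g(p(zero,p(n,c)))))),op(7,p(zero,p(n,c))))

Decompose p/2: g(g(p(X2,S))) = g(g(p(p(n,c),g(Y2)))),  op(7,Y2) = op(7,p(zero,X2)).
Decompose g/1: g(p(X2,S)) = g(p(p(n,c),g(Y2))).
Decompose g/1: p(X2,S) = p(p(n,c),g(Y2)).
Decompose p/2: X2 = p(n,c),  S = g(Y2).
Bind X2 := p(n,c); substituting into the one remaining equation that mentions X2 gives: op(7,Y2) = op(7,p(zero,p(n,c))).
Bind S := g(Y2); no other remaining equation mentions S.
Decompose op/2: 7 = 7,  Y2 = p(zero,p(n,c)).
Delete trivial equation 7 = 7.
Bind Y2 := p(zero,p(n,c)). Substituting into the earlier binding gives S := g(p(zero,p(n,c))).
Applying the MGU to either side gives p(g(g(p(p(n,c),g(p(zero,p(n,c)))))),op(7,p(zero,p(n,c)))).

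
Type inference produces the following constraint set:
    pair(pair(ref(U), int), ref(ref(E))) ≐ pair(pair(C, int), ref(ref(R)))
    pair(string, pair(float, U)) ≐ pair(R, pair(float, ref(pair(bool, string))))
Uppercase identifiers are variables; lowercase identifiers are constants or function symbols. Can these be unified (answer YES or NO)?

YES

Decompose pair/2: pair(ref(U), int) ≐ pair(C, int),  ref(ref(E)) ≐ ref(ref(R)).
Decompose pair/2: ref(U) ≐ C,  int ≐ int.
Bind C := ref(U); no other remaining equation mentions C.
Delete trivial equation int ≐ int.
Decompose ref/1: ref(E) ≐ ref(R).
Decompose ref/1: E ≐ R.
Bind E := R; no other remaining equation mentions E.
Decompose pair/2: string ≐ R,  pair(float, U) ≐ pair(float, ref(pair(bool, string))).
Bind R := string; no other remaining equation mentions R. Substituting into the earlier binding gives E := string.
Decompose pair/2: float ≐ float,  U ≐ ref(pair(bool, string)).
Delete trivial equation float ≐ float.
Bind U := ref(pair(bool, string)). Substituting into the earlier binding gives C := ref(ref(pair(bool, string))).
No equations remain and no clash or occurs-check failure arose, so a unifier exists.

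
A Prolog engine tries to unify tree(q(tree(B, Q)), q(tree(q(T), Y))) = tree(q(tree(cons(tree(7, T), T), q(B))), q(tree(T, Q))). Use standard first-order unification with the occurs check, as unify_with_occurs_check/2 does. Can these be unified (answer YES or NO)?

Decompose tree/2: q(tree(B, Q)) = q(tree(cons(tree(7, T), T), q(B))),  q(tree(q(T), Y)) = q(tree(T, Q)).
Decompose q/1: tree(B, Q) = tree(cons(tree(7, T), T), q(B)).
Decompose tree/2: B = cons(tree(7, T), T),  Q = q(B).
Bind B := cons(tree(7, T), T); substituting into the one remaining equation that mentions B gives: Q = q(cons(tree(7, T), T)).
Bind Q := q(cons(tree(7, T), T)); substituting into the remaining equation gives: q(tree(q(T), Y)) = q(tree(T, q(cons(tree(7, T), T)))).
Decompose q/1: tree(q(T), Y) = tree(T, q(cons(tree(7, T), T))).
Decompose tree/2: q(T) = T,  Y = q(cons(tree(7, T), T)).
Occurs check fails: T occurs in q(T); the equation T = q(T) has no finite solution.

NO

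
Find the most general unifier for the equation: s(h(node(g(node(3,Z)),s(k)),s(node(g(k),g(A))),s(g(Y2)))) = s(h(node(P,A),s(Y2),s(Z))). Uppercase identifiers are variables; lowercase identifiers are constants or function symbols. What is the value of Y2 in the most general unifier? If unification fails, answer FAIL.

Decompose s/1: h(node(g(node(3,Z)),s(k)),s(node(g(k),g(A))),s(g(Y2))) = h(node(P,A),s(Y2),s(Z)).
Decompose h/3: node(g(node(3,Z)),s(k)) = node(P,A),  s(node(g(k),g(A))) = s(Y2),  s(g(Y2)) = s(Z).
Decompose node/2: g(node(3,Z)) = P,  s(k) = A.
Bind P := g(node(3,Z)); no other remaining equation mentions P.
Bind A := s(k); substituting into the one remaining equation that mentions A gives: s(node(g(k),g(s(k)))) = s(Y2).
Decompose s/1: node(g(k),g(s(k))) = Y2.
Bind Y2 := node(g(k),g(s(k))); substituting into the remaining equation gives: s(g(node(g(k),g(s(k))))) = s(Z).
Decompose s/1: g(node(g(k),g(s(k)))) = Z.
Bind Z := g(node(g(k),g(s(k)))). Substituting into the earlier binding gives P := g(node(3,g(node(g(k),g(s(k)))))).
MGU = { P -> g(node(3,g(node(g(k),g(s(k)))))), A -> s(k), Y2 -> node(g(k),g(s(k))), Z -> g(node(g(k),g(s(k)))) }, so Y2 -> node(g(k),g(s(k))).

node(g(k),g(s(k)))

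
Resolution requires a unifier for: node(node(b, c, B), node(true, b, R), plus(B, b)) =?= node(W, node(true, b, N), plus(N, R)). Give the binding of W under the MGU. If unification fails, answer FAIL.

Decompose node/3: node(b, c, B) =?= W,  node(true, b, R) =?= node(true, b, N),  plus(B, b) =?= plus(N, R).
Bind W := node(b, c, B); no other remaining equation mentions W.
Decompose node/3: true =?= true,  b =?= b,  R =?= N.
Delete trivial equation true =?= true.
Delete trivial equation b =?= b.
Bind R := N; substituting into the remaining equation gives: plus(B, b) =?= plus(N, N).
Decompose plus/2: B =?= N,  b =?= N.
Bind B := N; no other remaining equation mentions B. Substituting into the earlier binding gives W := node(b, c, N).
Bind N := b. Substituting into the earlier bindings gives W := node(b, c, b), R := b, B := b.
MGU = { W ↦ node(b, c, b), R ↦ b, B ↦ b, N ↦ b }, so W ↦ node(b, c, b).

node(b, c, b)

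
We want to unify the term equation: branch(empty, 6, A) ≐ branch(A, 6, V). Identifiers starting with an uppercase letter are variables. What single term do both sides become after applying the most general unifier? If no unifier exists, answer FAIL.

branch(empty, 6, empty)

Decompose branch/3: empty ≐ A,  6 ≐ 6,  A ≐ V.
Bind A := empty; substituting into the one remaining equation that mentions A gives: empty ≐ V.
Delete trivial equation 6 ≐ 6.
Bind V := empty.
Applying the MGU to either side gives branch(empty, 6, empty).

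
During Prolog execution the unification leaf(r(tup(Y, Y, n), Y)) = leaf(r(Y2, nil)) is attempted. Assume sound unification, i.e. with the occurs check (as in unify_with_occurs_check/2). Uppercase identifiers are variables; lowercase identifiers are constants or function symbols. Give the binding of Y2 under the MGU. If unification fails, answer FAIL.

tup(nil, nil, n)

Decompose leaf/1: r(tup(Y, Y, n), Y) = r(Y2, nil).
Decompose r/2: tup(Y, Y, n) = Y2,  Y = nil.
Bind Y2 := tup(Y, Y, n); no other remaining equation mentions Y2.
Bind Y := nil. Substituting into the earlier binding gives Y2 := tup(nil, nil, n).
MGU = { Y2 -> tup(nil, nil, n), Y -> nil }, so Y2 -> tup(nil, nil, n).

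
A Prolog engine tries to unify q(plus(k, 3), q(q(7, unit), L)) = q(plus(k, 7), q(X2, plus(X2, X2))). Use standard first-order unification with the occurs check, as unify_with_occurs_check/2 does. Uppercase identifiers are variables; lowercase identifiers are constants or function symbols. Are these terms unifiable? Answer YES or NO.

NO

Decompose q/2: plus(k, 3) = plus(k, 7),  q(q(7, unit), L) = q(X2, plus(X2, X2)).
Decompose plus/2: k = k,  3 = 7.
Delete trivial equation k = k.
Clash: constants 3 and 7 differ; no unifier exists.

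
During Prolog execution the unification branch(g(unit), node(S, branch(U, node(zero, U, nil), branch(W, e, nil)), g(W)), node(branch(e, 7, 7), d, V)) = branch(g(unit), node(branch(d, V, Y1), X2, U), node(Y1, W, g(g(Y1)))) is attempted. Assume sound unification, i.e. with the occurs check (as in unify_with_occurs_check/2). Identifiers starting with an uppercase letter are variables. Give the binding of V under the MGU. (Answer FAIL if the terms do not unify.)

g(g(branch(e, 7, 7)))

Decompose branch/3: g(unit) = g(unit),  node(S, branch(U, node(zero, U, nil), branch(W, e, nil)), g(W)) = node(branch(d, V, Y1), X2, U),  node(branch(e, 7, 7), d, V) = node(Y1, W, g(g(Y1))).
Delete trivial equation g(unit) = g(unit).
Decompose node/3: S = branch(d, V, Y1),  branch(U, node(zero, U, nil), branch(W, e, nil)) = X2,  g(W) = U.
Bind S := branch(d, V, Y1); no other remaining equation mentions S.
Bind X2 := branch(U, node(zero, U, nil), branch(W, e, nil)); no other remaining equation mentions X2.
Bind U := g(W); no other remaining equation mentions U. Substituting into the earlier binding gives X2 := branch(g(W), node(zero, g(W), nil), branch(W, e, nil)).
Decompose node/3: branch(e, 7, 7) = Y1,  d = W,  V = g(g(Y1)).
Bind Y1 := branch(e, 7, 7); substituting into the one remaining equation that mentions Y1 gives: V = g(g(branch(e, 7, 7))). Substituting into the earlier binding gives S := branch(d, V, branch(e, 7, 7)).
Bind W := d; no other remaining equation mentions W. Substituting into the earlier bindings gives X2 := branch(g(d), node(zero, g(d), nil), branch(d, e, nil)), U := g(d).
Bind V := g(g(branch(e, 7, 7))). Substituting into the earlier binding gives S := branch(d, g(g(branch(e, 7, 7))), branch(e, 7, 7)).
MGU = { S -> branch(d, g(g(branch(e, 7, 7))), branch(e, 7, 7)), X2 -> branch(g(d), node(zero, g(d), nil), branch(d, e, nil)), U -> g(d), Y1 -> branch(e, 7, 7), W -> d, V -> g(g(branch(e, 7, 7))) }, so V -> g(g(branch(e, 7, 7))).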